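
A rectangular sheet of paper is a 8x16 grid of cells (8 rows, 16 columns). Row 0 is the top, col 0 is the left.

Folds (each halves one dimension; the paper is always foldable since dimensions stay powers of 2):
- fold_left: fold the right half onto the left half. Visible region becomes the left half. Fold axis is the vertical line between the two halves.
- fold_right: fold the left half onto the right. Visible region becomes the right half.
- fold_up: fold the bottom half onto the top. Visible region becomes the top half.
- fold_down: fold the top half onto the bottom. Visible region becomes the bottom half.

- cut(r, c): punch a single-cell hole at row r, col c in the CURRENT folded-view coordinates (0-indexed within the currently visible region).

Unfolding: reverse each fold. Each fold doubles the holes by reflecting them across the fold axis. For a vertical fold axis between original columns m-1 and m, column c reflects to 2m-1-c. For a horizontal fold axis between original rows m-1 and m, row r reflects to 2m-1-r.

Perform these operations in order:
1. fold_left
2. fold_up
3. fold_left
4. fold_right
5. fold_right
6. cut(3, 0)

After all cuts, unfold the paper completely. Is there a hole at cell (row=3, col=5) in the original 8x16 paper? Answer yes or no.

Op 1 fold_left: fold axis v@8; visible region now rows[0,8) x cols[0,8) = 8x8
Op 2 fold_up: fold axis h@4; visible region now rows[0,4) x cols[0,8) = 4x8
Op 3 fold_left: fold axis v@4; visible region now rows[0,4) x cols[0,4) = 4x4
Op 4 fold_right: fold axis v@2; visible region now rows[0,4) x cols[2,4) = 4x2
Op 5 fold_right: fold axis v@3; visible region now rows[0,4) x cols[3,4) = 4x1
Op 6 cut(3, 0): punch at orig (3,3); cuts so far [(3, 3)]; region rows[0,4) x cols[3,4) = 4x1
Unfold 1 (reflect across v@3): 2 holes -> [(3, 2), (3, 3)]
Unfold 2 (reflect across v@2): 4 holes -> [(3, 0), (3, 1), (3, 2), (3, 3)]
Unfold 3 (reflect across v@4): 8 holes -> [(3, 0), (3, 1), (3, 2), (3, 3), (3, 4), (3, 5), (3, 6), (3, 7)]
Unfold 4 (reflect across h@4): 16 holes -> [(3, 0), (3, 1), (3, 2), (3, 3), (3, 4), (3, 5), (3, 6), (3, 7), (4, 0), (4, 1), (4, 2), (4, 3), (4, 4), (4, 5), (4, 6), (4, 7)]
Unfold 5 (reflect across v@8): 32 holes -> [(3, 0), (3, 1), (3, 2), (3, 3), (3, 4), (3, 5), (3, 6), (3, 7), (3, 8), (3, 9), (3, 10), (3, 11), (3, 12), (3, 13), (3, 14), (3, 15), (4, 0), (4, 1), (4, 2), (4, 3), (4, 4), (4, 5), (4, 6), (4, 7), (4, 8), (4, 9), (4, 10), (4, 11), (4, 12), (4, 13), (4, 14), (4, 15)]
Holes: [(3, 0), (3, 1), (3, 2), (3, 3), (3, 4), (3, 5), (3, 6), (3, 7), (3, 8), (3, 9), (3, 10), (3, 11), (3, 12), (3, 13), (3, 14), (3, 15), (4, 0), (4, 1), (4, 2), (4, 3), (4, 4), (4, 5), (4, 6), (4, 7), (4, 8), (4, 9), (4, 10), (4, 11), (4, 12), (4, 13), (4, 14), (4, 15)]

Answer: yes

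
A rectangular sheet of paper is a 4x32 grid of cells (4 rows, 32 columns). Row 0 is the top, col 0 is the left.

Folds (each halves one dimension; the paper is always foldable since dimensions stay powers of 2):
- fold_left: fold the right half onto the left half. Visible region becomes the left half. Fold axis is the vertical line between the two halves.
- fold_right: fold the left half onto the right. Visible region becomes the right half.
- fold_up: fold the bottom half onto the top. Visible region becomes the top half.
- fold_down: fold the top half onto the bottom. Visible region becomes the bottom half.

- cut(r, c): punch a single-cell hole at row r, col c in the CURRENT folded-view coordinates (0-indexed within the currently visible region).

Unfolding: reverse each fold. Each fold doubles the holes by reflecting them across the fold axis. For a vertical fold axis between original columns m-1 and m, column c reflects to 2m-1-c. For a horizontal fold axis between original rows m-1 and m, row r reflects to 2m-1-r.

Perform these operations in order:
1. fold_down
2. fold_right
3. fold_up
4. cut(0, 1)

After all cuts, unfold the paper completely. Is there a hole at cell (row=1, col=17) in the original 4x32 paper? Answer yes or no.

Op 1 fold_down: fold axis h@2; visible region now rows[2,4) x cols[0,32) = 2x32
Op 2 fold_right: fold axis v@16; visible region now rows[2,4) x cols[16,32) = 2x16
Op 3 fold_up: fold axis h@3; visible region now rows[2,3) x cols[16,32) = 1x16
Op 4 cut(0, 1): punch at orig (2,17); cuts so far [(2, 17)]; region rows[2,3) x cols[16,32) = 1x16
Unfold 1 (reflect across h@3): 2 holes -> [(2, 17), (3, 17)]
Unfold 2 (reflect across v@16): 4 holes -> [(2, 14), (2, 17), (3, 14), (3, 17)]
Unfold 3 (reflect across h@2): 8 holes -> [(0, 14), (0, 17), (1, 14), (1, 17), (2, 14), (2, 17), (3, 14), (3, 17)]
Holes: [(0, 14), (0, 17), (1, 14), (1, 17), (2, 14), (2, 17), (3, 14), (3, 17)]

Answer: yes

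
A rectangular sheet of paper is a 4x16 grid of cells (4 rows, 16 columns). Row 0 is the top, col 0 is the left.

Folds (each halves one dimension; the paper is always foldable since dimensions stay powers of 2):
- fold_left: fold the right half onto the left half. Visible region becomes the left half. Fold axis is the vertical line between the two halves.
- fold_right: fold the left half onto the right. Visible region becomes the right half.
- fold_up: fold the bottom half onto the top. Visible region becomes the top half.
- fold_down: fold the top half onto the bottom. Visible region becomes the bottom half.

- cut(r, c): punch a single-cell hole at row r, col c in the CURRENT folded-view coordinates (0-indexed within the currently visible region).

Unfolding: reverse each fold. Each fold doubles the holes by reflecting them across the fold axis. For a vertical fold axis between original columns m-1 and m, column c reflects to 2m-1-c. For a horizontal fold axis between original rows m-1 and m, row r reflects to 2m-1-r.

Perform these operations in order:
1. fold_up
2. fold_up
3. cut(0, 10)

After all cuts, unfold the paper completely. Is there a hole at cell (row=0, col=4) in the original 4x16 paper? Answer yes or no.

Answer: no

Derivation:
Op 1 fold_up: fold axis h@2; visible region now rows[0,2) x cols[0,16) = 2x16
Op 2 fold_up: fold axis h@1; visible region now rows[0,1) x cols[0,16) = 1x16
Op 3 cut(0, 10): punch at orig (0,10); cuts so far [(0, 10)]; region rows[0,1) x cols[0,16) = 1x16
Unfold 1 (reflect across h@1): 2 holes -> [(0, 10), (1, 10)]
Unfold 2 (reflect across h@2): 4 holes -> [(0, 10), (1, 10), (2, 10), (3, 10)]
Holes: [(0, 10), (1, 10), (2, 10), (3, 10)]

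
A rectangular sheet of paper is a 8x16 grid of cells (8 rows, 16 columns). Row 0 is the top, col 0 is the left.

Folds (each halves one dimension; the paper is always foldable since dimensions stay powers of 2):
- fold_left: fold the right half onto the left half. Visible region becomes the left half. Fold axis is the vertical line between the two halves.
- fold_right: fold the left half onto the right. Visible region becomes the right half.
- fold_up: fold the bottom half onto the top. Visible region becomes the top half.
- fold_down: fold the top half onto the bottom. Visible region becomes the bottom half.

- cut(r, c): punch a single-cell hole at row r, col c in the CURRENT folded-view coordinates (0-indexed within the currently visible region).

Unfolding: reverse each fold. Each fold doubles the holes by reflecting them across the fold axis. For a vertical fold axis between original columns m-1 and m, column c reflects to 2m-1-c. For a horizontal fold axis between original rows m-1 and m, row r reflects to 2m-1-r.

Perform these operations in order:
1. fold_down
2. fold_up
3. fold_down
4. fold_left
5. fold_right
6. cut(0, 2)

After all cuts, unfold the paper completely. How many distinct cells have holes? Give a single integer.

Answer: 32

Derivation:
Op 1 fold_down: fold axis h@4; visible region now rows[4,8) x cols[0,16) = 4x16
Op 2 fold_up: fold axis h@6; visible region now rows[4,6) x cols[0,16) = 2x16
Op 3 fold_down: fold axis h@5; visible region now rows[5,6) x cols[0,16) = 1x16
Op 4 fold_left: fold axis v@8; visible region now rows[5,6) x cols[0,8) = 1x8
Op 5 fold_right: fold axis v@4; visible region now rows[5,6) x cols[4,8) = 1x4
Op 6 cut(0, 2): punch at orig (5,6); cuts so far [(5, 6)]; region rows[5,6) x cols[4,8) = 1x4
Unfold 1 (reflect across v@4): 2 holes -> [(5, 1), (5, 6)]
Unfold 2 (reflect across v@8): 4 holes -> [(5, 1), (5, 6), (5, 9), (5, 14)]
Unfold 3 (reflect across h@5): 8 holes -> [(4, 1), (4, 6), (4, 9), (4, 14), (5, 1), (5, 6), (5, 9), (5, 14)]
Unfold 4 (reflect across h@6): 16 holes -> [(4, 1), (4, 6), (4, 9), (4, 14), (5, 1), (5, 6), (5, 9), (5, 14), (6, 1), (6, 6), (6, 9), (6, 14), (7, 1), (7, 6), (7, 9), (7, 14)]
Unfold 5 (reflect across h@4): 32 holes -> [(0, 1), (0, 6), (0, 9), (0, 14), (1, 1), (1, 6), (1, 9), (1, 14), (2, 1), (2, 6), (2, 9), (2, 14), (3, 1), (3, 6), (3, 9), (3, 14), (4, 1), (4, 6), (4, 9), (4, 14), (5, 1), (5, 6), (5, 9), (5, 14), (6, 1), (6, 6), (6, 9), (6, 14), (7, 1), (7, 6), (7, 9), (7, 14)]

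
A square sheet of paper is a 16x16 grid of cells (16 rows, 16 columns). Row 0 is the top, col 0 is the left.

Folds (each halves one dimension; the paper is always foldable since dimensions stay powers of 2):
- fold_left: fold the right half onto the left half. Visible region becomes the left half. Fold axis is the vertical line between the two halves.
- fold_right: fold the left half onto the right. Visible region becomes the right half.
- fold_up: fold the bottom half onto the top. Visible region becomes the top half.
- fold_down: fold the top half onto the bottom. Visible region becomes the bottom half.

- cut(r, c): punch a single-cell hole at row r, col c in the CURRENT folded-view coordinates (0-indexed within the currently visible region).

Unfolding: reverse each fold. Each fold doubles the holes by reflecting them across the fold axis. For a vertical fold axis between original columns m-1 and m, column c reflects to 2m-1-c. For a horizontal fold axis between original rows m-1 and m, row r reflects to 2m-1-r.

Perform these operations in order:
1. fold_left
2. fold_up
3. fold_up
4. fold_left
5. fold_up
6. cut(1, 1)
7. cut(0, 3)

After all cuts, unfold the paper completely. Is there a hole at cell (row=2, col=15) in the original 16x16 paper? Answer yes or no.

Answer: no

Derivation:
Op 1 fold_left: fold axis v@8; visible region now rows[0,16) x cols[0,8) = 16x8
Op 2 fold_up: fold axis h@8; visible region now rows[0,8) x cols[0,8) = 8x8
Op 3 fold_up: fold axis h@4; visible region now rows[0,4) x cols[0,8) = 4x8
Op 4 fold_left: fold axis v@4; visible region now rows[0,4) x cols[0,4) = 4x4
Op 5 fold_up: fold axis h@2; visible region now rows[0,2) x cols[0,4) = 2x4
Op 6 cut(1, 1): punch at orig (1,1); cuts so far [(1, 1)]; region rows[0,2) x cols[0,4) = 2x4
Op 7 cut(0, 3): punch at orig (0,3); cuts so far [(0, 3), (1, 1)]; region rows[0,2) x cols[0,4) = 2x4
Unfold 1 (reflect across h@2): 4 holes -> [(0, 3), (1, 1), (2, 1), (3, 3)]
Unfold 2 (reflect across v@4): 8 holes -> [(0, 3), (0, 4), (1, 1), (1, 6), (2, 1), (2, 6), (3, 3), (3, 4)]
Unfold 3 (reflect across h@4): 16 holes -> [(0, 3), (0, 4), (1, 1), (1, 6), (2, 1), (2, 6), (3, 3), (3, 4), (4, 3), (4, 4), (5, 1), (5, 6), (6, 1), (6, 6), (7, 3), (7, 4)]
Unfold 4 (reflect across h@8): 32 holes -> [(0, 3), (0, 4), (1, 1), (1, 6), (2, 1), (2, 6), (3, 3), (3, 4), (4, 3), (4, 4), (5, 1), (5, 6), (6, 1), (6, 6), (7, 3), (7, 4), (8, 3), (8, 4), (9, 1), (9, 6), (10, 1), (10, 6), (11, 3), (11, 4), (12, 3), (12, 4), (13, 1), (13, 6), (14, 1), (14, 6), (15, 3), (15, 4)]
Unfold 5 (reflect across v@8): 64 holes -> [(0, 3), (0, 4), (0, 11), (0, 12), (1, 1), (1, 6), (1, 9), (1, 14), (2, 1), (2, 6), (2, 9), (2, 14), (3, 3), (3, 4), (3, 11), (3, 12), (4, 3), (4, 4), (4, 11), (4, 12), (5, 1), (5, 6), (5, 9), (5, 14), (6, 1), (6, 6), (6, 9), (6, 14), (7, 3), (7, 4), (7, 11), (7, 12), (8, 3), (8, 4), (8, 11), (8, 12), (9, 1), (9, 6), (9, 9), (9, 14), (10, 1), (10, 6), (10, 9), (10, 14), (11, 3), (11, 4), (11, 11), (11, 12), (12, 3), (12, 4), (12, 11), (12, 12), (13, 1), (13, 6), (13, 9), (13, 14), (14, 1), (14, 6), (14, 9), (14, 14), (15, 3), (15, 4), (15, 11), (15, 12)]
Holes: [(0, 3), (0, 4), (0, 11), (0, 12), (1, 1), (1, 6), (1, 9), (1, 14), (2, 1), (2, 6), (2, 9), (2, 14), (3, 3), (3, 4), (3, 11), (3, 12), (4, 3), (4, 4), (4, 11), (4, 12), (5, 1), (5, 6), (5, 9), (5, 14), (6, 1), (6, 6), (6, 9), (6, 14), (7, 3), (7, 4), (7, 11), (7, 12), (8, 3), (8, 4), (8, 11), (8, 12), (9, 1), (9, 6), (9, 9), (9, 14), (10, 1), (10, 6), (10, 9), (10, 14), (11, 3), (11, 4), (11, 11), (11, 12), (12, 3), (12, 4), (12, 11), (12, 12), (13, 1), (13, 6), (13, 9), (13, 14), (14, 1), (14, 6), (14, 9), (14, 14), (15, 3), (15, 4), (15, 11), (15, 12)]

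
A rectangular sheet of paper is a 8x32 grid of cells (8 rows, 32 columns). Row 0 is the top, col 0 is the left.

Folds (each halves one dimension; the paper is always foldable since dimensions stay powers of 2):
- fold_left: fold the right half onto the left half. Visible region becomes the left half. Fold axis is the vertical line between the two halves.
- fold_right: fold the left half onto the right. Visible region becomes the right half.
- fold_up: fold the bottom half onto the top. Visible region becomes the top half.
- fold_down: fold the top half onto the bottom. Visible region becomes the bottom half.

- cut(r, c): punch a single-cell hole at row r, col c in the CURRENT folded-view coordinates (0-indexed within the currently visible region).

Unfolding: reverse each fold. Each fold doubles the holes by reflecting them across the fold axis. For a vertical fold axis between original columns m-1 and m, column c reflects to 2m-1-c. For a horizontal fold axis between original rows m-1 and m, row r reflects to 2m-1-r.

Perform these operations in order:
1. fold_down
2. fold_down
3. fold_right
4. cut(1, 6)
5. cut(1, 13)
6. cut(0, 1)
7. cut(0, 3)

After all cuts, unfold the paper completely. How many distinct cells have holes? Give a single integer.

Answer: 32

Derivation:
Op 1 fold_down: fold axis h@4; visible region now rows[4,8) x cols[0,32) = 4x32
Op 2 fold_down: fold axis h@6; visible region now rows[6,8) x cols[0,32) = 2x32
Op 3 fold_right: fold axis v@16; visible region now rows[6,8) x cols[16,32) = 2x16
Op 4 cut(1, 6): punch at orig (7,22); cuts so far [(7, 22)]; region rows[6,8) x cols[16,32) = 2x16
Op 5 cut(1, 13): punch at orig (7,29); cuts so far [(7, 22), (7, 29)]; region rows[6,8) x cols[16,32) = 2x16
Op 6 cut(0, 1): punch at orig (6,17); cuts so far [(6, 17), (7, 22), (7, 29)]; region rows[6,8) x cols[16,32) = 2x16
Op 7 cut(0, 3): punch at orig (6,19); cuts so far [(6, 17), (6, 19), (7, 22), (7, 29)]; region rows[6,8) x cols[16,32) = 2x16
Unfold 1 (reflect across v@16): 8 holes -> [(6, 12), (6, 14), (6, 17), (6, 19), (7, 2), (7, 9), (7, 22), (7, 29)]
Unfold 2 (reflect across h@6): 16 holes -> [(4, 2), (4, 9), (4, 22), (4, 29), (5, 12), (5, 14), (5, 17), (5, 19), (6, 12), (6, 14), (6, 17), (6, 19), (7, 2), (7, 9), (7, 22), (7, 29)]
Unfold 3 (reflect across h@4): 32 holes -> [(0, 2), (0, 9), (0, 22), (0, 29), (1, 12), (1, 14), (1, 17), (1, 19), (2, 12), (2, 14), (2, 17), (2, 19), (3, 2), (3, 9), (3, 22), (3, 29), (4, 2), (4, 9), (4, 22), (4, 29), (5, 12), (5, 14), (5, 17), (5, 19), (6, 12), (6, 14), (6, 17), (6, 19), (7, 2), (7, 9), (7, 22), (7, 29)]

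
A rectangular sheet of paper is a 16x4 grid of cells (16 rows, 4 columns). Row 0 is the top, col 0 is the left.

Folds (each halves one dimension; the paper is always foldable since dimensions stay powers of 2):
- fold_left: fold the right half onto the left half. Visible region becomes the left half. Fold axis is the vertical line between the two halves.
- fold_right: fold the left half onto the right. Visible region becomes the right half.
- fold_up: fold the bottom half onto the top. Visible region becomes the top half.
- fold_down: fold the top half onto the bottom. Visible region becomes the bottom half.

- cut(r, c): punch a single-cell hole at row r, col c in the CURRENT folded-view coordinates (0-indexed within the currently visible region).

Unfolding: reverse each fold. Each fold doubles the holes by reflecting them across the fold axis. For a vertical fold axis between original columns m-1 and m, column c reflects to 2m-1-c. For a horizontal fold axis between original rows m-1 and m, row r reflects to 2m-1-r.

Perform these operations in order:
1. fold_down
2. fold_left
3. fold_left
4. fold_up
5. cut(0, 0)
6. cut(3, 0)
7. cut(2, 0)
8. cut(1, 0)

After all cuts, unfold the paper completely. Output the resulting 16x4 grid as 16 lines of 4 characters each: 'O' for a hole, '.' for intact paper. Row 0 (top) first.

Answer: OOOO
OOOO
OOOO
OOOO
OOOO
OOOO
OOOO
OOOO
OOOO
OOOO
OOOO
OOOO
OOOO
OOOO
OOOO
OOOO

Derivation:
Op 1 fold_down: fold axis h@8; visible region now rows[8,16) x cols[0,4) = 8x4
Op 2 fold_left: fold axis v@2; visible region now rows[8,16) x cols[0,2) = 8x2
Op 3 fold_left: fold axis v@1; visible region now rows[8,16) x cols[0,1) = 8x1
Op 4 fold_up: fold axis h@12; visible region now rows[8,12) x cols[0,1) = 4x1
Op 5 cut(0, 0): punch at orig (8,0); cuts so far [(8, 0)]; region rows[8,12) x cols[0,1) = 4x1
Op 6 cut(3, 0): punch at orig (11,0); cuts so far [(8, 0), (11, 0)]; region rows[8,12) x cols[0,1) = 4x1
Op 7 cut(2, 0): punch at orig (10,0); cuts so far [(8, 0), (10, 0), (11, 0)]; region rows[8,12) x cols[0,1) = 4x1
Op 8 cut(1, 0): punch at orig (9,0); cuts so far [(8, 0), (9, 0), (10, 0), (11, 0)]; region rows[8,12) x cols[0,1) = 4x1
Unfold 1 (reflect across h@12): 8 holes -> [(8, 0), (9, 0), (10, 0), (11, 0), (12, 0), (13, 0), (14, 0), (15, 0)]
Unfold 2 (reflect across v@1): 16 holes -> [(8, 0), (8, 1), (9, 0), (9, 1), (10, 0), (10, 1), (11, 0), (11, 1), (12, 0), (12, 1), (13, 0), (13, 1), (14, 0), (14, 1), (15, 0), (15, 1)]
Unfold 3 (reflect across v@2): 32 holes -> [(8, 0), (8, 1), (8, 2), (8, 3), (9, 0), (9, 1), (9, 2), (9, 3), (10, 0), (10, 1), (10, 2), (10, 3), (11, 0), (11, 1), (11, 2), (11, 3), (12, 0), (12, 1), (12, 2), (12, 3), (13, 0), (13, 1), (13, 2), (13, 3), (14, 0), (14, 1), (14, 2), (14, 3), (15, 0), (15, 1), (15, 2), (15, 3)]
Unfold 4 (reflect across h@8): 64 holes -> [(0, 0), (0, 1), (0, 2), (0, 3), (1, 0), (1, 1), (1, 2), (1, 3), (2, 0), (2, 1), (2, 2), (2, 3), (3, 0), (3, 1), (3, 2), (3, 3), (4, 0), (4, 1), (4, 2), (4, 3), (5, 0), (5, 1), (5, 2), (5, 3), (6, 0), (6, 1), (6, 2), (6, 3), (7, 0), (7, 1), (7, 2), (7, 3), (8, 0), (8, 1), (8, 2), (8, 3), (9, 0), (9, 1), (9, 2), (9, 3), (10, 0), (10, 1), (10, 2), (10, 3), (11, 0), (11, 1), (11, 2), (11, 3), (12, 0), (12, 1), (12, 2), (12, 3), (13, 0), (13, 1), (13, 2), (13, 3), (14, 0), (14, 1), (14, 2), (14, 3), (15, 0), (15, 1), (15, 2), (15, 3)]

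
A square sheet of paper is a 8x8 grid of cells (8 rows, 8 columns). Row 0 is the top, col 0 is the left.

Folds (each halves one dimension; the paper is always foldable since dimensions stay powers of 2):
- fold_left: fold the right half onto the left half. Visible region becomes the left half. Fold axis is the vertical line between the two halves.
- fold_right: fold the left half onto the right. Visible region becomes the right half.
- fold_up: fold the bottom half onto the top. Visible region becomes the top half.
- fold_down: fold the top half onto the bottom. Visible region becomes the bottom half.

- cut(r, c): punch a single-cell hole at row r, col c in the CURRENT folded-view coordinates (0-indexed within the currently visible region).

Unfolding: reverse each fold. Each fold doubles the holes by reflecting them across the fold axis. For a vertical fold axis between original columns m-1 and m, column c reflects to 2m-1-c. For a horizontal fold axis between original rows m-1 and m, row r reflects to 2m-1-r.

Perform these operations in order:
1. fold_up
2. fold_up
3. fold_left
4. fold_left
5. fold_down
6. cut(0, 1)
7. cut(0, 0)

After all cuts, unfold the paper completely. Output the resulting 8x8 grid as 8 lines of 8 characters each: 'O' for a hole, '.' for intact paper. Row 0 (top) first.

Answer: OOOOOOOO
OOOOOOOO
OOOOOOOO
OOOOOOOO
OOOOOOOO
OOOOOOOO
OOOOOOOO
OOOOOOOO

Derivation:
Op 1 fold_up: fold axis h@4; visible region now rows[0,4) x cols[0,8) = 4x8
Op 2 fold_up: fold axis h@2; visible region now rows[0,2) x cols[0,8) = 2x8
Op 3 fold_left: fold axis v@4; visible region now rows[0,2) x cols[0,4) = 2x4
Op 4 fold_left: fold axis v@2; visible region now rows[0,2) x cols[0,2) = 2x2
Op 5 fold_down: fold axis h@1; visible region now rows[1,2) x cols[0,2) = 1x2
Op 6 cut(0, 1): punch at orig (1,1); cuts so far [(1, 1)]; region rows[1,2) x cols[0,2) = 1x2
Op 7 cut(0, 0): punch at orig (1,0); cuts so far [(1, 0), (1, 1)]; region rows[1,2) x cols[0,2) = 1x2
Unfold 1 (reflect across h@1): 4 holes -> [(0, 0), (0, 1), (1, 0), (1, 1)]
Unfold 2 (reflect across v@2): 8 holes -> [(0, 0), (0, 1), (0, 2), (0, 3), (1, 0), (1, 1), (1, 2), (1, 3)]
Unfold 3 (reflect across v@4): 16 holes -> [(0, 0), (0, 1), (0, 2), (0, 3), (0, 4), (0, 5), (0, 6), (0, 7), (1, 0), (1, 1), (1, 2), (1, 3), (1, 4), (1, 5), (1, 6), (1, 7)]
Unfold 4 (reflect across h@2): 32 holes -> [(0, 0), (0, 1), (0, 2), (0, 3), (0, 4), (0, 5), (0, 6), (0, 7), (1, 0), (1, 1), (1, 2), (1, 3), (1, 4), (1, 5), (1, 6), (1, 7), (2, 0), (2, 1), (2, 2), (2, 3), (2, 4), (2, 5), (2, 6), (2, 7), (3, 0), (3, 1), (3, 2), (3, 3), (3, 4), (3, 5), (3, 6), (3, 7)]
Unfold 5 (reflect across h@4): 64 holes -> [(0, 0), (0, 1), (0, 2), (0, 3), (0, 4), (0, 5), (0, 6), (0, 7), (1, 0), (1, 1), (1, 2), (1, 3), (1, 4), (1, 5), (1, 6), (1, 7), (2, 0), (2, 1), (2, 2), (2, 3), (2, 4), (2, 5), (2, 6), (2, 7), (3, 0), (3, 1), (3, 2), (3, 3), (3, 4), (3, 5), (3, 6), (3, 7), (4, 0), (4, 1), (4, 2), (4, 3), (4, 4), (4, 5), (4, 6), (4, 7), (5, 0), (5, 1), (5, 2), (5, 3), (5, 4), (5, 5), (5, 6), (5, 7), (6, 0), (6, 1), (6, 2), (6, 3), (6, 4), (6, 5), (6, 6), (6, 7), (7, 0), (7, 1), (7, 2), (7, 3), (7, 4), (7, 5), (7, 6), (7, 7)]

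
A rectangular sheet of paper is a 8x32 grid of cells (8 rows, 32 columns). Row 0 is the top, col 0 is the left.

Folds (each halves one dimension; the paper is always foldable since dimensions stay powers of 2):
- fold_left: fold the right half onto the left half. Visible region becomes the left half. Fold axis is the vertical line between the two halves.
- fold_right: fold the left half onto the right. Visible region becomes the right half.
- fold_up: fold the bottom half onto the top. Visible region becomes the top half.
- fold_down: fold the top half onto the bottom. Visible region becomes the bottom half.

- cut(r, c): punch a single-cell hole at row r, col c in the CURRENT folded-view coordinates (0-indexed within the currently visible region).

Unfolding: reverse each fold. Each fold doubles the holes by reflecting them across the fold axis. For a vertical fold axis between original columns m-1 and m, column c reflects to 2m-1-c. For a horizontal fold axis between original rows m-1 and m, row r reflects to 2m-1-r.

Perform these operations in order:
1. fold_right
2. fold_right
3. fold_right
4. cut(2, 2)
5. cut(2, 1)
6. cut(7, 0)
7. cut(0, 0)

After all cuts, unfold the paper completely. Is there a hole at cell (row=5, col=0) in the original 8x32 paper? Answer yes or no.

Answer: no

Derivation:
Op 1 fold_right: fold axis v@16; visible region now rows[0,8) x cols[16,32) = 8x16
Op 2 fold_right: fold axis v@24; visible region now rows[0,8) x cols[24,32) = 8x8
Op 3 fold_right: fold axis v@28; visible region now rows[0,8) x cols[28,32) = 8x4
Op 4 cut(2, 2): punch at orig (2,30); cuts so far [(2, 30)]; region rows[0,8) x cols[28,32) = 8x4
Op 5 cut(2, 1): punch at orig (2,29); cuts so far [(2, 29), (2, 30)]; region rows[0,8) x cols[28,32) = 8x4
Op 6 cut(7, 0): punch at orig (7,28); cuts so far [(2, 29), (2, 30), (7, 28)]; region rows[0,8) x cols[28,32) = 8x4
Op 7 cut(0, 0): punch at orig (0,28); cuts so far [(0, 28), (2, 29), (2, 30), (7, 28)]; region rows[0,8) x cols[28,32) = 8x4
Unfold 1 (reflect across v@28): 8 holes -> [(0, 27), (0, 28), (2, 25), (2, 26), (2, 29), (2, 30), (7, 27), (7, 28)]
Unfold 2 (reflect across v@24): 16 holes -> [(0, 19), (0, 20), (0, 27), (0, 28), (2, 17), (2, 18), (2, 21), (2, 22), (2, 25), (2, 26), (2, 29), (2, 30), (7, 19), (7, 20), (7, 27), (7, 28)]
Unfold 3 (reflect across v@16): 32 holes -> [(0, 3), (0, 4), (0, 11), (0, 12), (0, 19), (0, 20), (0, 27), (0, 28), (2, 1), (2, 2), (2, 5), (2, 6), (2, 9), (2, 10), (2, 13), (2, 14), (2, 17), (2, 18), (2, 21), (2, 22), (2, 25), (2, 26), (2, 29), (2, 30), (7, 3), (7, 4), (7, 11), (7, 12), (7, 19), (7, 20), (7, 27), (7, 28)]
Holes: [(0, 3), (0, 4), (0, 11), (0, 12), (0, 19), (0, 20), (0, 27), (0, 28), (2, 1), (2, 2), (2, 5), (2, 6), (2, 9), (2, 10), (2, 13), (2, 14), (2, 17), (2, 18), (2, 21), (2, 22), (2, 25), (2, 26), (2, 29), (2, 30), (7, 3), (7, 4), (7, 11), (7, 12), (7, 19), (7, 20), (7, 27), (7, 28)]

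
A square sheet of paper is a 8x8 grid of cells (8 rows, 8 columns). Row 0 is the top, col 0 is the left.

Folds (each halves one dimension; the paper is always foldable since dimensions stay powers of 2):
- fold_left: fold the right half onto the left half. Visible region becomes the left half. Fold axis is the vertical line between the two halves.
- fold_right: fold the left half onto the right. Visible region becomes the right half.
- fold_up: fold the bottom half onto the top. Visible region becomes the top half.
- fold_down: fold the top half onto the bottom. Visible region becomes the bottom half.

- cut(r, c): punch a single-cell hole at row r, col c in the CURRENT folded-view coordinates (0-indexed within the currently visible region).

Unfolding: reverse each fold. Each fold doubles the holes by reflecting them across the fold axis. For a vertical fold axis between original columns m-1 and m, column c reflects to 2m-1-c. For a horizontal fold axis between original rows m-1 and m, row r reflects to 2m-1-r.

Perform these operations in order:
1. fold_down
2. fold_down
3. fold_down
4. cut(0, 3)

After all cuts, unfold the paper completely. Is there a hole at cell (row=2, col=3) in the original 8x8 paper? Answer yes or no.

Op 1 fold_down: fold axis h@4; visible region now rows[4,8) x cols[0,8) = 4x8
Op 2 fold_down: fold axis h@6; visible region now rows[6,8) x cols[0,8) = 2x8
Op 3 fold_down: fold axis h@7; visible region now rows[7,8) x cols[0,8) = 1x8
Op 4 cut(0, 3): punch at orig (7,3); cuts so far [(7, 3)]; region rows[7,8) x cols[0,8) = 1x8
Unfold 1 (reflect across h@7): 2 holes -> [(6, 3), (7, 3)]
Unfold 2 (reflect across h@6): 4 holes -> [(4, 3), (5, 3), (6, 3), (7, 3)]
Unfold 3 (reflect across h@4): 8 holes -> [(0, 3), (1, 3), (2, 3), (3, 3), (4, 3), (5, 3), (6, 3), (7, 3)]
Holes: [(0, 3), (1, 3), (2, 3), (3, 3), (4, 3), (5, 3), (6, 3), (7, 3)]

Answer: yes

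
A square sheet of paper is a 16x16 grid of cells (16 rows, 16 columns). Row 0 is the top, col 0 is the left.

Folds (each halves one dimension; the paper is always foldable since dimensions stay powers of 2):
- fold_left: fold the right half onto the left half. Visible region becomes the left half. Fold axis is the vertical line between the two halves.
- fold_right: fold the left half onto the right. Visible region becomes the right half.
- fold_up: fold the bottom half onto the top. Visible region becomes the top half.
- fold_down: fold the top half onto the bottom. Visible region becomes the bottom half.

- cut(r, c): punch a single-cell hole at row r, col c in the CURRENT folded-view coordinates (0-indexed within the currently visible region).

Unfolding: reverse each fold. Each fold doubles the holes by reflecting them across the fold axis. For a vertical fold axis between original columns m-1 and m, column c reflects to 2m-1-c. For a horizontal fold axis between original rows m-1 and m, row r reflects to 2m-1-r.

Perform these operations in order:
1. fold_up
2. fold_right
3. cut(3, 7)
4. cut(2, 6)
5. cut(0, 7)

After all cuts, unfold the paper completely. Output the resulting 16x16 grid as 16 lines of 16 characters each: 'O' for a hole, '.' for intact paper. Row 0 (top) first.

Op 1 fold_up: fold axis h@8; visible region now rows[0,8) x cols[0,16) = 8x16
Op 2 fold_right: fold axis v@8; visible region now rows[0,8) x cols[8,16) = 8x8
Op 3 cut(3, 7): punch at orig (3,15); cuts so far [(3, 15)]; region rows[0,8) x cols[8,16) = 8x8
Op 4 cut(2, 6): punch at orig (2,14); cuts so far [(2, 14), (3, 15)]; region rows[0,8) x cols[8,16) = 8x8
Op 5 cut(0, 7): punch at orig (0,15); cuts so far [(0, 15), (2, 14), (3, 15)]; region rows[0,8) x cols[8,16) = 8x8
Unfold 1 (reflect across v@8): 6 holes -> [(0, 0), (0, 15), (2, 1), (2, 14), (3, 0), (3, 15)]
Unfold 2 (reflect across h@8): 12 holes -> [(0, 0), (0, 15), (2, 1), (2, 14), (3, 0), (3, 15), (12, 0), (12, 15), (13, 1), (13, 14), (15, 0), (15, 15)]

Answer: O..............O
................
.O............O.
O..............O
................
................
................
................
................
................
................
................
O..............O
.O............O.
................
O..............O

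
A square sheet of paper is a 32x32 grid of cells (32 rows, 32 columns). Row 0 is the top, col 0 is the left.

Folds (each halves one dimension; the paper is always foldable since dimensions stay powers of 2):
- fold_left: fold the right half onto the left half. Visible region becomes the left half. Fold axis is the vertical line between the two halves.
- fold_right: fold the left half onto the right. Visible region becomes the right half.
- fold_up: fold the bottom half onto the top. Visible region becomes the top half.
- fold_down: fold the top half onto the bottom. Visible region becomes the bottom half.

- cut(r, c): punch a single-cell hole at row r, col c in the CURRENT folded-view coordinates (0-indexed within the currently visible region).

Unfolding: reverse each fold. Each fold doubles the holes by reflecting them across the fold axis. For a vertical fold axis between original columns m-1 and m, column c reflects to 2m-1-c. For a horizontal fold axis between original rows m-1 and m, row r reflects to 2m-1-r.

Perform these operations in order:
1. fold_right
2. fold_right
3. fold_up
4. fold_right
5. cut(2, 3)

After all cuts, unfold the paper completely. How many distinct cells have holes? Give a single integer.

Op 1 fold_right: fold axis v@16; visible region now rows[0,32) x cols[16,32) = 32x16
Op 2 fold_right: fold axis v@24; visible region now rows[0,32) x cols[24,32) = 32x8
Op 3 fold_up: fold axis h@16; visible region now rows[0,16) x cols[24,32) = 16x8
Op 4 fold_right: fold axis v@28; visible region now rows[0,16) x cols[28,32) = 16x4
Op 5 cut(2, 3): punch at orig (2,31); cuts so far [(2, 31)]; region rows[0,16) x cols[28,32) = 16x4
Unfold 1 (reflect across v@28): 2 holes -> [(2, 24), (2, 31)]
Unfold 2 (reflect across h@16): 4 holes -> [(2, 24), (2, 31), (29, 24), (29, 31)]
Unfold 3 (reflect across v@24): 8 holes -> [(2, 16), (2, 23), (2, 24), (2, 31), (29, 16), (29, 23), (29, 24), (29, 31)]
Unfold 4 (reflect across v@16): 16 holes -> [(2, 0), (2, 7), (2, 8), (2, 15), (2, 16), (2, 23), (2, 24), (2, 31), (29, 0), (29, 7), (29, 8), (29, 15), (29, 16), (29, 23), (29, 24), (29, 31)]

Answer: 16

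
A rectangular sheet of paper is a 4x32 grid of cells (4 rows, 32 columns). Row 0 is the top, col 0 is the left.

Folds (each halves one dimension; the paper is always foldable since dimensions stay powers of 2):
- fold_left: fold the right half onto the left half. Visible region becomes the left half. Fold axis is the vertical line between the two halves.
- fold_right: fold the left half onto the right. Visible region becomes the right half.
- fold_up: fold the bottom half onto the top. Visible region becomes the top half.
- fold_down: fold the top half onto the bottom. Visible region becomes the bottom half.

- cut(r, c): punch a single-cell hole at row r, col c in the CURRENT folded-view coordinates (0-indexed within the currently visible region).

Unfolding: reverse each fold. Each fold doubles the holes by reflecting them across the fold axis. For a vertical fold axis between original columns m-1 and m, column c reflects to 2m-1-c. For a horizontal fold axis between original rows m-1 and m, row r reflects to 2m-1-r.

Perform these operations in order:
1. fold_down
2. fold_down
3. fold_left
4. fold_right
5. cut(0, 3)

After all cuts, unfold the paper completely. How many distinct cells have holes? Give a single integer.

Answer: 16

Derivation:
Op 1 fold_down: fold axis h@2; visible region now rows[2,4) x cols[0,32) = 2x32
Op 2 fold_down: fold axis h@3; visible region now rows[3,4) x cols[0,32) = 1x32
Op 3 fold_left: fold axis v@16; visible region now rows[3,4) x cols[0,16) = 1x16
Op 4 fold_right: fold axis v@8; visible region now rows[3,4) x cols[8,16) = 1x8
Op 5 cut(0, 3): punch at orig (3,11); cuts so far [(3, 11)]; region rows[3,4) x cols[8,16) = 1x8
Unfold 1 (reflect across v@8): 2 holes -> [(3, 4), (3, 11)]
Unfold 2 (reflect across v@16): 4 holes -> [(3, 4), (3, 11), (3, 20), (3, 27)]
Unfold 3 (reflect across h@3): 8 holes -> [(2, 4), (2, 11), (2, 20), (2, 27), (3, 4), (3, 11), (3, 20), (3, 27)]
Unfold 4 (reflect across h@2): 16 holes -> [(0, 4), (0, 11), (0, 20), (0, 27), (1, 4), (1, 11), (1, 20), (1, 27), (2, 4), (2, 11), (2, 20), (2, 27), (3, 4), (3, 11), (3, 20), (3, 27)]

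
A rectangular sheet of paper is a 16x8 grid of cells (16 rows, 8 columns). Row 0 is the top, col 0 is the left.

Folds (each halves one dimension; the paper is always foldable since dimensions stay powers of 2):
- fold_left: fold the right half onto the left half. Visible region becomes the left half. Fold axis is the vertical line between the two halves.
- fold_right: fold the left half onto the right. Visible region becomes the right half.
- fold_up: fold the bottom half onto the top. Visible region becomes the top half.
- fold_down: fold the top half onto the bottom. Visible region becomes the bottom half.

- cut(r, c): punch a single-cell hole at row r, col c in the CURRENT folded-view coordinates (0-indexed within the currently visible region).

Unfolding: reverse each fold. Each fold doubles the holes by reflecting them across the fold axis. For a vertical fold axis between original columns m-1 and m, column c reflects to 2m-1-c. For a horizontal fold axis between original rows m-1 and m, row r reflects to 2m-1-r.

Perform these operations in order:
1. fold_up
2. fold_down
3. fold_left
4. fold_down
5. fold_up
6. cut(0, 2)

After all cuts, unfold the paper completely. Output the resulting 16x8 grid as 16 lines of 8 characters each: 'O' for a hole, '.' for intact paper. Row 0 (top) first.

Answer: ..O..O..
..O..O..
..O..O..
..O..O..
..O..O..
..O..O..
..O..O..
..O..O..
..O..O..
..O..O..
..O..O..
..O..O..
..O..O..
..O..O..
..O..O..
..O..O..

Derivation:
Op 1 fold_up: fold axis h@8; visible region now rows[0,8) x cols[0,8) = 8x8
Op 2 fold_down: fold axis h@4; visible region now rows[4,8) x cols[0,8) = 4x8
Op 3 fold_left: fold axis v@4; visible region now rows[4,8) x cols[0,4) = 4x4
Op 4 fold_down: fold axis h@6; visible region now rows[6,8) x cols[0,4) = 2x4
Op 5 fold_up: fold axis h@7; visible region now rows[6,7) x cols[0,4) = 1x4
Op 6 cut(0, 2): punch at orig (6,2); cuts so far [(6, 2)]; region rows[6,7) x cols[0,4) = 1x4
Unfold 1 (reflect across h@7): 2 holes -> [(6, 2), (7, 2)]
Unfold 2 (reflect across h@6): 4 holes -> [(4, 2), (5, 2), (6, 2), (7, 2)]
Unfold 3 (reflect across v@4): 8 holes -> [(4, 2), (4, 5), (5, 2), (5, 5), (6, 2), (6, 5), (7, 2), (7, 5)]
Unfold 4 (reflect across h@4): 16 holes -> [(0, 2), (0, 5), (1, 2), (1, 5), (2, 2), (2, 5), (3, 2), (3, 5), (4, 2), (4, 5), (5, 2), (5, 5), (6, 2), (6, 5), (7, 2), (7, 5)]
Unfold 5 (reflect across h@8): 32 holes -> [(0, 2), (0, 5), (1, 2), (1, 5), (2, 2), (2, 5), (3, 2), (3, 5), (4, 2), (4, 5), (5, 2), (5, 5), (6, 2), (6, 5), (7, 2), (7, 5), (8, 2), (8, 5), (9, 2), (9, 5), (10, 2), (10, 5), (11, 2), (11, 5), (12, 2), (12, 5), (13, 2), (13, 5), (14, 2), (14, 5), (15, 2), (15, 5)]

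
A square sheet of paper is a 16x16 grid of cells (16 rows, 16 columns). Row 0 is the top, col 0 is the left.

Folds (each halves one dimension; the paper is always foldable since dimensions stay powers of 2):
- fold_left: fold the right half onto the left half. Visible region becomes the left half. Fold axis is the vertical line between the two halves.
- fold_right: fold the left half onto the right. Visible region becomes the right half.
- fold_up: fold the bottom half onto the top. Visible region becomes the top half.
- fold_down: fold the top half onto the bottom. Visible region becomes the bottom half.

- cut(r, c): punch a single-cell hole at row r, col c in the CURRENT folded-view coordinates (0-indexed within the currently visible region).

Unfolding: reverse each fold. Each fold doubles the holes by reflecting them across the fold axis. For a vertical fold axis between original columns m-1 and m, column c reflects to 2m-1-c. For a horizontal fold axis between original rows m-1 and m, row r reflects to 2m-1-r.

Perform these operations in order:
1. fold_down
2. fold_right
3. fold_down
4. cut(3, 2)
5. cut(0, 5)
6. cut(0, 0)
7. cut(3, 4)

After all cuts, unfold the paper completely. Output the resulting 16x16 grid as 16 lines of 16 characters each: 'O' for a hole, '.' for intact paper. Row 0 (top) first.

Answer: ...O.O....O.O...
................
................
..O....OO....O..
..O....OO....O..
................
................
...O.O....O.O...
...O.O....O.O...
................
................
..O....OO....O..
..O....OO....O..
................
................
...O.O....O.O...

Derivation:
Op 1 fold_down: fold axis h@8; visible region now rows[8,16) x cols[0,16) = 8x16
Op 2 fold_right: fold axis v@8; visible region now rows[8,16) x cols[8,16) = 8x8
Op 3 fold_down: fold axis h@12; visible region now rows[12,16) x cols[8,16) = 4x8
Op 4 cut(3, 2): punch at orig (15,10); cuts so far [(15, 10)]; region rows[12,16) x cols[8,16) = 4x8
Op 5 cut(0, 5): punch at orig (12,13); cuts so far [(12, 13), (15, 10)]; region rows[12,16) x cols[8,16) = 4x8
Op 6 cut(0, 0): punch at orig (12,8); cuts so far [(12, 8), (12, 13), (15, 10)]; region rows[12,16) x cols[8,16) = 4x8
Op 7 cut(3, 4): punch at orig (15,12); cuts so far [(12, 8), (12, 13), (15, 10), (15, 12)]; region rows[12,16) x cols[8,16) = 4x8
Unfold 1 (reflect across h@12): 8 holes -> [(8, 10), (8, 12), (11, 8), (11, 13), (12, 8), (12, 13), (15, 10), (15, 12)]
Unfold 2 (reflect across v@8): 16 holes -> [(8, 3), (8, 5), (8, 10), (8, 12), (11, 2), (11, 7), (11, 8), (11, 13), (12, 2), (12, 7), (12, 8), (12, 13), (15, 3), (15, 5), (15, 10), (15, 12)]
Unfold 3 (reflect across h@8): 32 holes -> [(0, 3), (0, 5), (0, 10), (0, 12), (3, 2), (3, 7), (3, 8), (3, 13), (4, 2), (4, 7), (4, 8), (4, 13), (7, 3), (7, 5), (7, 10), (7, 12), (8, 3), (8, 5), (8, 10), (8, 12), (11, 2), (11, 7), (11, 8), (11, 13), (12, 2), (12, 7), (12, 8), (12, 13), (15, 3), (15, 5), (15, 10), (15, 12)]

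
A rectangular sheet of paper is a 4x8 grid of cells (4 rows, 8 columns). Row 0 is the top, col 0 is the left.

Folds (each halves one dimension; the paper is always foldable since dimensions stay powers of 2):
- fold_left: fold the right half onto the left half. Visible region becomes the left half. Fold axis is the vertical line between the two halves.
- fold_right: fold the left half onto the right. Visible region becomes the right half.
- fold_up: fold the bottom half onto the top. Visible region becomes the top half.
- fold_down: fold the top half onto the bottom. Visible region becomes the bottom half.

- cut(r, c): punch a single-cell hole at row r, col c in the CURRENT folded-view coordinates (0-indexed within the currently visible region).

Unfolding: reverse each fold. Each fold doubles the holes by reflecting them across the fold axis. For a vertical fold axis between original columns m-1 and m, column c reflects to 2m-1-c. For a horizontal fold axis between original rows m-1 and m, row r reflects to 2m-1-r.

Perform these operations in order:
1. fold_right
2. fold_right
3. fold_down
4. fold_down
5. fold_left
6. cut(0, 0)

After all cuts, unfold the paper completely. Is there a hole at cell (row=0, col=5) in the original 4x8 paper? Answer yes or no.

Op 1 fold_right: fold axis v@4; visible region now rows[0,4) x cols[4,8) = 4x4
Op 2 fold_right: fold axis v@6; visible region now rows[0,4) x cols[6,8) = 4x2
Op 3 fold_down: fold axis h@2; visible region now rows[2,4) x cols[6,8) = 2x2
Op 4 fold_down: fold axis h@3; visible region now rows[3,4) x cols[6,8) = 1x2
Op 5 fold_left: fold axis v@7; visible region now rows[3,4) x cols[6,7) = 1x1
Op 6 cut(0, 0): punch at orig (3,6); cuts so far [(3, 6)]; region rows[3,4) x cols[6,7) = 1x1
Unfold 1 (reflect across v@7): 2 holes -> [(3, 6), (3, 7)]
Unfold 2 (reflect across h@3): 4 holes -> [(2, 6), (2, 7), (3, 6), (3, 7)]
Unfold 3 (reflect across h@2): 8 holes -> [(0, 6), (0, 7), (1, 6), (1, 7), (2, 6), (2, 7), (3, 6), (3, 7)]
Unfold 4 (reflect across v@6): 16 holes -> [(0, 4), (0, 5), (0, 6), (0, 7), (1, 4), (1, 5), (1, 6), (1, 7), (2, 4), (2, 5), (2, 6), (2, 7), (3, 4), (3, 5), (3, 6), (3, 7)]
Unfold 5 (reflect across v@4): 32 holes -> [(0, 0), (0, 1), (0, 2), (0, 3), (0, 4), (0, 5), (0, 6), (0, 7), (1, 0), (1, 1), (1, 2), (1, 3), (1, 4), (1, 5), (1, 6), (1, 7), (2, 0), (2, 1), (2, 2), (2, 3), (2, 4), (2, 5), (2, 6), (2, 7), (3, 0), (3, 1), (3, 2), (3, 3), (3, 4), (3, 5), (3, 6), (3, 7)]
Holes: [(0, 0), (0, 1), (0, 2), (0, 3), (0, 4), (0, 5), (0, 6), (0, 7), (1, 0), (1, 1), (1, 2), (1, 3), (1, 4), (1, 5), (1, 6), (1, 7), (2, 0), (2, 1), (2, 2), (2, 3), (2, 4), (2, 5), (2, 6), (2, 7), (3, 0), (3, 1), (3, 2), (3, 3), (3, 4), (3, 5), (3, 6), (3, 7)]

Answer: yes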